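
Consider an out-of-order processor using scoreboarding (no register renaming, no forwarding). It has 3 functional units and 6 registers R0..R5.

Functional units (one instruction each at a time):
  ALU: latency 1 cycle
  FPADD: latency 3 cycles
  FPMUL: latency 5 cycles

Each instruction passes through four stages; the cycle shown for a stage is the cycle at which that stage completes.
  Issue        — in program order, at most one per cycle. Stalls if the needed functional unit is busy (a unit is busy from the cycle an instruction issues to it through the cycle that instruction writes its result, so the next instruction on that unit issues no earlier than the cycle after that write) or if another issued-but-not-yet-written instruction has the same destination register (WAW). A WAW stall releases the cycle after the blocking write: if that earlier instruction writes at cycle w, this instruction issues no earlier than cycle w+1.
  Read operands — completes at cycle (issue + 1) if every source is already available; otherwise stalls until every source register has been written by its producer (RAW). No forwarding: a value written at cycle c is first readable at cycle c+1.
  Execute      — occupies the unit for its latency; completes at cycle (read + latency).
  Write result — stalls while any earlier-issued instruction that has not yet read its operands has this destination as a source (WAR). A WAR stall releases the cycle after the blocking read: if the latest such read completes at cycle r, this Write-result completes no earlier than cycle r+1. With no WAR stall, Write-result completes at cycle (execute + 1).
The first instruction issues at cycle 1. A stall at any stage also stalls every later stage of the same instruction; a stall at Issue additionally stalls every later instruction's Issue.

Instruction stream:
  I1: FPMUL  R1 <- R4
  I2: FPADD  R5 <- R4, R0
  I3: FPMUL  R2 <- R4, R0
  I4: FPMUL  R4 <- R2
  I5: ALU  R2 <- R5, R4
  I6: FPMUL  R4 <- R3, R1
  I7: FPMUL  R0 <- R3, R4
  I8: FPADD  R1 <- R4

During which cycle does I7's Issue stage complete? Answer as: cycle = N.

I1  is:1  ro:2  ex:7  wr:8
I2  is:2  ro:3  ex:6  wr:7
I3  is:9  ro:10  ex:15  wr:16  — struct: FPMUL busy until I1 writes@8
I4  is:17  ro:18  ex:23  wr:24  — struct: FPMUL busy until I3 writes@16
I5  is:18  ro:25  ex:26  wr:27  — RAW R4: wait I4 write@24
I6  is:25  ro:26  ex:31  wr:32  — struct: FPMUL busy until I4 writes@24
I7  is:33  ro:34  ex:39  wr:40  — struct: FPMUL busy until I6 writes@32
I8  is:34  ro:35  ex:38  wr:39

cycle = 33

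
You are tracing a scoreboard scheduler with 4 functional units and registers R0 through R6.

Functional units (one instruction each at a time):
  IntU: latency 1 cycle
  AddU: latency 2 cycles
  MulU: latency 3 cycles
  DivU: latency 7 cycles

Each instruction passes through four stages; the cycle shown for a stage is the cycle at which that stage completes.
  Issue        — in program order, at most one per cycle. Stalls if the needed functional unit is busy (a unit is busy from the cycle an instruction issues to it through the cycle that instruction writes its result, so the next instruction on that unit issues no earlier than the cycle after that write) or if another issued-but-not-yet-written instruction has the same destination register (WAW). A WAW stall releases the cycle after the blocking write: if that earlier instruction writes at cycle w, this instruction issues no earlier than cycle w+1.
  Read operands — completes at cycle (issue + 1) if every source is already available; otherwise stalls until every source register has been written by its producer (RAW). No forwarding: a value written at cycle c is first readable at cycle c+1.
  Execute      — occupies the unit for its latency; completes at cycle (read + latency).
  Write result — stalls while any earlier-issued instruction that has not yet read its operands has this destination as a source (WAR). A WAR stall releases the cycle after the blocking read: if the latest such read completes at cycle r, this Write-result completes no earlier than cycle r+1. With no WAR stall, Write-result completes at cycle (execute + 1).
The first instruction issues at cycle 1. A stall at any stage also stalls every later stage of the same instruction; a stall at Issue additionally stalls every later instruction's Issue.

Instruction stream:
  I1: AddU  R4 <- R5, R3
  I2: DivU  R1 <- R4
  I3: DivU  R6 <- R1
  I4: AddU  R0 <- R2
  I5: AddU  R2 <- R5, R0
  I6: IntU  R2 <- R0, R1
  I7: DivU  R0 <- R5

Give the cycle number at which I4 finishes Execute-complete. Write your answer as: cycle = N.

I1: IS=1 RO=2 EX=4 WR=5
I2: IS=2 RO=6 EX=13 WR=14  [RAW R4: wait I1 write@5]
I3: IS=15 RO=16 EX=23 WR=24  [struct: DivU busy until I2 writes@14]
I4: IS=16 RO=17 EX=19 WR=20
I5: IS=21 RO=22 EX=24 WR=25  [struct: AddU busy until I4 writes@20]
I6: IS=26 RO=27 EX=28 WR=29  [WAW R2: wait I5 write@25]
I7: IS=27 RO=28 EX=35 WR=36

cycle = 19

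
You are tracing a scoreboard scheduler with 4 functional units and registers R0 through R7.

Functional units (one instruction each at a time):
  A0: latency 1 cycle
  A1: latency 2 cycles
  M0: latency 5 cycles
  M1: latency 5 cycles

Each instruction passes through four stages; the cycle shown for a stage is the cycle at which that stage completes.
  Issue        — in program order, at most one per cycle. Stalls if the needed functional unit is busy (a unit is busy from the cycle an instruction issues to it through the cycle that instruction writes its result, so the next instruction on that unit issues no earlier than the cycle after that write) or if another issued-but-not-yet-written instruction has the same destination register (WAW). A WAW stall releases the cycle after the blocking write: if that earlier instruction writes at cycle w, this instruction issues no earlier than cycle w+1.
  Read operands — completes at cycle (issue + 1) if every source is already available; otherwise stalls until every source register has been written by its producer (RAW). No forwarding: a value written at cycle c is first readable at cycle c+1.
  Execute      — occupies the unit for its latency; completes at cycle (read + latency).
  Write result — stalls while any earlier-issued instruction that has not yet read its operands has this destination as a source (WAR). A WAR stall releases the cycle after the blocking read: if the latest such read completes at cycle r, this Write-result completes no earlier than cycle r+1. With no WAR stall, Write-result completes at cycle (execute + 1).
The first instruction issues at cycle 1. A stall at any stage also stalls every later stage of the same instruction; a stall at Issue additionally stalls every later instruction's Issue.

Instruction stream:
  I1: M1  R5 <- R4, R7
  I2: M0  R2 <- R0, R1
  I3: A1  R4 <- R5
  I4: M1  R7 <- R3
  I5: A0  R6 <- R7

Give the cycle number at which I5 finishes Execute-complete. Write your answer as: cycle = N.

cycle = 18

cycle 1: I1→M1
cycle 2: I1 RO · I2→M0
cycle 3: I2 RO · I3→A1
cycle 7: I1 EX
cycle 8: I1 WR R5 · I2 EX
cycle 9: I2 WR R2 · I3 RO · I4→M1
cycle 10: I4 RO · I5→A0
cycle 11: I3 EX
cycle 12: I3 WR R4
cycle 15: I4 EX
cycle 16: I4 WR R7
cycle 17: I5 RO
cycle 18: I5 EX
cycle 19: I5 WR R6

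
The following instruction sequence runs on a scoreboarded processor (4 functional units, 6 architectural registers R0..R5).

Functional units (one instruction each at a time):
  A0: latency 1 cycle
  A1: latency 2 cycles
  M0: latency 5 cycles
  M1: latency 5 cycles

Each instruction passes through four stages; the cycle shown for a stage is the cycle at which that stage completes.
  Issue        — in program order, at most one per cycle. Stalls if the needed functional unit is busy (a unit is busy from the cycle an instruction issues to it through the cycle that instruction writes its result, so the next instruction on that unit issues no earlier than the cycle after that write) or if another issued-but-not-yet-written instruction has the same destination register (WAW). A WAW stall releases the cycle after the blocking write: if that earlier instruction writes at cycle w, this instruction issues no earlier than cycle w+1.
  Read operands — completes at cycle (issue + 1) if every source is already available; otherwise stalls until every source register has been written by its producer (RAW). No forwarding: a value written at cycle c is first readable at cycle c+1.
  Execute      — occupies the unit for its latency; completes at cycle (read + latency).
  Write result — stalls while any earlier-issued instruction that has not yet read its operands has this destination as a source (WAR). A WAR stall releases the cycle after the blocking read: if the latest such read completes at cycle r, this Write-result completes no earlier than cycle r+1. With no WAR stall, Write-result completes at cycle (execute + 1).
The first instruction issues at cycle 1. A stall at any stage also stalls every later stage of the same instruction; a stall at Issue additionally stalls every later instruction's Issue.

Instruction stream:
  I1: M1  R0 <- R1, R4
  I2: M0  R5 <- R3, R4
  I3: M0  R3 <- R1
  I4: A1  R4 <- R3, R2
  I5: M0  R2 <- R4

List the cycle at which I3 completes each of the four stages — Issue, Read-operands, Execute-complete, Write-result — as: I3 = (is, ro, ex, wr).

I3 = (10, 11, 16, 17)

cycle 1: I1 dispatched to M1
cycle 2: I1 operands ready, I2 dispatched to M0
cycle 3: I2 operands ready
cycle 7: I1 complete
cycle 8: R0←I1, I2 complete
cycle 9: R5←I2
cycle 10: I3 dispatched to M0
cycle 11: I3 operands ready, I4 dispatched to A1
cycle 16: I3 complete
cycle 17: R3←I3
cycle 18: I4 operands ready, I5 dispatched to M0
cycle 20: I4 complete
cycle 21: R4←I4
cycle 22: I5 operands ready
cycle 27: I5 complete
cycle 28: R2←I5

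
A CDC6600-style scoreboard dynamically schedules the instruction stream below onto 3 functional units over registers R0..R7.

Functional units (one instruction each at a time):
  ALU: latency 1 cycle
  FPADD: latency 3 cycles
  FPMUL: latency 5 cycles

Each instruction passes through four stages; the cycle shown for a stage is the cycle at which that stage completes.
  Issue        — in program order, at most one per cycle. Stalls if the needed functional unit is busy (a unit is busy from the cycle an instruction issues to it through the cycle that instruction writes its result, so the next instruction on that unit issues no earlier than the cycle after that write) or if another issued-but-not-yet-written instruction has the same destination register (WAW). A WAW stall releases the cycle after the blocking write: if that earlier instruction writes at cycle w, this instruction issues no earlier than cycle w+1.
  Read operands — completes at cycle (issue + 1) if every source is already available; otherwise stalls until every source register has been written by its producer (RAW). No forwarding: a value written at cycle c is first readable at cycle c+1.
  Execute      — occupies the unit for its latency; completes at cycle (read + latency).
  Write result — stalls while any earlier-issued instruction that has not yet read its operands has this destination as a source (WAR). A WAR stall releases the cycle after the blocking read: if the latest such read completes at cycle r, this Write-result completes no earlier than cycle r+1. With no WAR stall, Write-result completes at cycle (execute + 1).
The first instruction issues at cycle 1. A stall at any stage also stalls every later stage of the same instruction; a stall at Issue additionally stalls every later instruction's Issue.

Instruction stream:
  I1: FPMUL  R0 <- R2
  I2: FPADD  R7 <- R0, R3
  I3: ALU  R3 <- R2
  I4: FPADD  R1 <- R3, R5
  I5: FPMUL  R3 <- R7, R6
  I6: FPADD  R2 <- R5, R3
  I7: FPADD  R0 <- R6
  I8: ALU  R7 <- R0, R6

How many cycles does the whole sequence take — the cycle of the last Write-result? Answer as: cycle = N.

c1: I1 dispatched to FPMUL
c2: I1 operands ready · I2 dispatched to FPADD
c3: I3 dispatched to ALU
c4: I3 operands ready
c5: I3 complete
c7: I1 complete
c8: R0←I1
c9: I2 operands ready
c10: R3←I3
c12: I2 complete
c13: R7←I2
c14: I4 dispatched to FPADD
c15: I4 operands ready · I5 dispatched to FPMUL
c16: I5 operands ready
c18: I4 complete
c19: R1←I4
c20: I6 dispatched to FPADD
c21: I5 complete
c22: R3←I5
c23: I6 operands ready
c26: I6 complete
c27: R2←I6
c28: I7 dispatched to FPADD
c29: I7 operands ready · I8 dispatched to ALU
c32: I7 complete
c33: R0←I7
c34: I8 operands ready
c35: I8 complete
c36: R7←I8

cycle = 36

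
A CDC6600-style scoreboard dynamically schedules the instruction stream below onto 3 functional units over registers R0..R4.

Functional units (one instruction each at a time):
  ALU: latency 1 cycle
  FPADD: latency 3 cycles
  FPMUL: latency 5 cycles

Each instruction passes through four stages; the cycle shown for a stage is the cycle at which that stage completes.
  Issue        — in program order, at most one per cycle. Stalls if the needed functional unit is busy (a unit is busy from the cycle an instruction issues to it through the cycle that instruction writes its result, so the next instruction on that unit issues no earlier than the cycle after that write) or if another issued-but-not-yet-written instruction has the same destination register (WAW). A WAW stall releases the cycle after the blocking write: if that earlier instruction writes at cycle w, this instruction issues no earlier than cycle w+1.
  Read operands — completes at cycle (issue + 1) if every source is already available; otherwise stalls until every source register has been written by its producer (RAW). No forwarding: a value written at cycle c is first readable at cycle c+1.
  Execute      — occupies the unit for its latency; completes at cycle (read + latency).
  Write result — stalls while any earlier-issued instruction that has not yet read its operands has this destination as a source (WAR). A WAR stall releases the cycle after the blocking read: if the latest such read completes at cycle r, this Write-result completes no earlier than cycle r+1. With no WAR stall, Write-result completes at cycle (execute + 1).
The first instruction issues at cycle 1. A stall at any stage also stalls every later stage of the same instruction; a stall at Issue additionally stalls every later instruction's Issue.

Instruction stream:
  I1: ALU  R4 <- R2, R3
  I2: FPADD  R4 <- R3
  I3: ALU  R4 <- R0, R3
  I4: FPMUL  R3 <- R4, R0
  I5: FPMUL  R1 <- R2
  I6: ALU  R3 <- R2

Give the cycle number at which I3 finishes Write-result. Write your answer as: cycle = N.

cycle = 14

I1 -> (1, 2, 3, 4)
I2 -> (5, 6, 9, 10)  // WAW R4: wait I1 write@4
I3 -> (11, 12, 13, 14)  // WAW R4: wait I2 write@10
I4 -> (12, 15, 20, 21)  // RAW R4: wait I3 write@14
I5 -> (22, 23, 28, 29)  // struct: FPMUL busy until I4 writes@21
I6 -> (23, 24, 25, 26)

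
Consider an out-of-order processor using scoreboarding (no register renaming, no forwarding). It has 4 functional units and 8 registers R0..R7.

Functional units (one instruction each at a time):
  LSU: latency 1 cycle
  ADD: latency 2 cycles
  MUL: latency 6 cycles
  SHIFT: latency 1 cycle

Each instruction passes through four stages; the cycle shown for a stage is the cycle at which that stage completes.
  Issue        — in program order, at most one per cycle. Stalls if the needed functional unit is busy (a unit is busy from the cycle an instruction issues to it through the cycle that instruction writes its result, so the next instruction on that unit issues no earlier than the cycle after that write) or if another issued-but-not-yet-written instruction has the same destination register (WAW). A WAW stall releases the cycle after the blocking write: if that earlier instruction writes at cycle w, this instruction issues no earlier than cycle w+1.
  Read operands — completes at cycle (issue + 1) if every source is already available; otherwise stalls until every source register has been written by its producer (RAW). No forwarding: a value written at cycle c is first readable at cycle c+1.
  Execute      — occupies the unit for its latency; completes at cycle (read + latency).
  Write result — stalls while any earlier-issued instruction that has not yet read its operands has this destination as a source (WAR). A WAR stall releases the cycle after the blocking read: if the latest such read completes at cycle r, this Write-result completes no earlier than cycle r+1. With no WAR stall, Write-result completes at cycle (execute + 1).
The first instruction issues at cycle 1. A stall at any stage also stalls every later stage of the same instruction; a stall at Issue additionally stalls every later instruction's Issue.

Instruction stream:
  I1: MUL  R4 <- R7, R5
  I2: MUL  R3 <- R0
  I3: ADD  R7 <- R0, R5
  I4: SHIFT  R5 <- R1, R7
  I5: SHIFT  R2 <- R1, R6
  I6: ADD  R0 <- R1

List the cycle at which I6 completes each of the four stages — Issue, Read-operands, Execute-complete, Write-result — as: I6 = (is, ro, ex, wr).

t=1  I1 dispatched to MUL
t=2  I1 operands ready
t=8  I1 complete
t=9  R4←I1
t=10  I2 dispatched to MUL
t=11  I2 operands ready · I3 dispatched to ADD
t=12  I3 operands ready · I4 dispatched to SHIFT
t=14  I3 complete
t=15  R7←I3
t=16  I4 operands ready
t=17  I2 complete · I4 complete
t=18  R3←I2 · R5←I4
t=19  I5 dispatched to SHIFT
t=20  I5 operands ready · I6 dispatched to ADD
t=21  I5 complete · I6 operands ready
t=22  R2←I5
t=23  I6 complete
t=24  R0←I6

I6 = (20, 21, 23, 24)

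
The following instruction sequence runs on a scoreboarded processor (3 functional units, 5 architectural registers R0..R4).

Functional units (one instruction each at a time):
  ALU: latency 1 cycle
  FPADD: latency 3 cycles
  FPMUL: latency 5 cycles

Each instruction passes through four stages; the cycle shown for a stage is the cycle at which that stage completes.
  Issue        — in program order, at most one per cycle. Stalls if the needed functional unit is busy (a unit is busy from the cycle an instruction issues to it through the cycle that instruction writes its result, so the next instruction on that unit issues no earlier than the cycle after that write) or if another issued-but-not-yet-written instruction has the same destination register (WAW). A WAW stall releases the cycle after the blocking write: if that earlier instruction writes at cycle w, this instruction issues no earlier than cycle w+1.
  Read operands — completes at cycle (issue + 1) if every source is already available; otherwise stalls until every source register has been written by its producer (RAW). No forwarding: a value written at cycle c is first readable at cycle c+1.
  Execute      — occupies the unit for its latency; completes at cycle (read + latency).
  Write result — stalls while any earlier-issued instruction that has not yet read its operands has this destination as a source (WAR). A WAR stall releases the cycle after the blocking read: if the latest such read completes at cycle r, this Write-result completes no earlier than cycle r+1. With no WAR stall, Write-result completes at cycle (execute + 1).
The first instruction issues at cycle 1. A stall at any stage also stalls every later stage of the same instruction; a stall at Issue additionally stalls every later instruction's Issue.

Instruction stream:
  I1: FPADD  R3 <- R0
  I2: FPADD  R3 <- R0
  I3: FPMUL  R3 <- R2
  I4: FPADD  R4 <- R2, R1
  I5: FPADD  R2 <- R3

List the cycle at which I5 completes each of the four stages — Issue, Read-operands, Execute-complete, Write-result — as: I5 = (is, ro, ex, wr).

cycle 1: I1 issues→FPADD
cycle 2: I1 reads
cycle 5: I1 exec-done
cycle 6: I1 writes R3
cycle 7: I2 issues→FPADD
cycle 8: I2 reads
cycle 11: I2 exec-done
cycle 12: I2 writes R3
cycle 13: I3 issues→FPMUL
cycle 14: I3 reads; I4 issues→FPADD
cycle 15: I4 reads
cycle 18: I4 exec-done
cycle 19: I3 exec-done; I4 writes R4
cycle 20: I3 writes R3; I5 issues→FPADD
cycle 21: I5 reads
cycle 24: I5 exec-done
cycle 25: I5 writes R2

I5 = (20, 21, 24, 25)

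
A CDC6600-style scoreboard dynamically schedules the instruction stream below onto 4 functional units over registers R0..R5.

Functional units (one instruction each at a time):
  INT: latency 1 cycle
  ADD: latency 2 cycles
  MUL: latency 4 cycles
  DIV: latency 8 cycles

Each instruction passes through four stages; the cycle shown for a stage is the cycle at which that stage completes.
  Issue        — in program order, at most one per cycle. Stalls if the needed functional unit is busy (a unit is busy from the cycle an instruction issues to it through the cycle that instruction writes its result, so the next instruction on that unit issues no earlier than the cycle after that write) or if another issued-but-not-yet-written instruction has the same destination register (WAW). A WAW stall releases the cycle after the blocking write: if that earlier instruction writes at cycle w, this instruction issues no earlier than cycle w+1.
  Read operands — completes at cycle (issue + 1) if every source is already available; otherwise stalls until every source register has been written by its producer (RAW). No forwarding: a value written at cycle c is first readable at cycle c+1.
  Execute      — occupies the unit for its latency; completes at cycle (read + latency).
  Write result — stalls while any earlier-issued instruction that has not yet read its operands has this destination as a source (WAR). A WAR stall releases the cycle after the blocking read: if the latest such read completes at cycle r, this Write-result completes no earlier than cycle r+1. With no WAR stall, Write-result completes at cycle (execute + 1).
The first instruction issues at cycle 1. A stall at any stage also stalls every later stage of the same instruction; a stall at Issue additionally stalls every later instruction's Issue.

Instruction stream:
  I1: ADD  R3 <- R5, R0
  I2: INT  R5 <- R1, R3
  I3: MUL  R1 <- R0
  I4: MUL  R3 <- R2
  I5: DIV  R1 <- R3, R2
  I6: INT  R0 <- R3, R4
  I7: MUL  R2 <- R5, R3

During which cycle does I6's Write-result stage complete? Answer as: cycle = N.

cycle = 19

I1 -> (1, 2, 4, 5)
I2 -> (2, 6, 7, 8)  // RAW R3: wait I1 write@5
I3 -> (3, 4, 8, 9)
I4 -> (10, 11, 15, 16)  // struct: MUL busy until I3 writes@9
I5 -> (11, 17, 25, 26)  // RAW R3: wait I4 write@16
I6 -> (12, 17, 18, 19)  // RAW R3: wait I4 write@16
I7 -> (17, 18, 22, 23)  // struct: MUL busy until I4 writes@16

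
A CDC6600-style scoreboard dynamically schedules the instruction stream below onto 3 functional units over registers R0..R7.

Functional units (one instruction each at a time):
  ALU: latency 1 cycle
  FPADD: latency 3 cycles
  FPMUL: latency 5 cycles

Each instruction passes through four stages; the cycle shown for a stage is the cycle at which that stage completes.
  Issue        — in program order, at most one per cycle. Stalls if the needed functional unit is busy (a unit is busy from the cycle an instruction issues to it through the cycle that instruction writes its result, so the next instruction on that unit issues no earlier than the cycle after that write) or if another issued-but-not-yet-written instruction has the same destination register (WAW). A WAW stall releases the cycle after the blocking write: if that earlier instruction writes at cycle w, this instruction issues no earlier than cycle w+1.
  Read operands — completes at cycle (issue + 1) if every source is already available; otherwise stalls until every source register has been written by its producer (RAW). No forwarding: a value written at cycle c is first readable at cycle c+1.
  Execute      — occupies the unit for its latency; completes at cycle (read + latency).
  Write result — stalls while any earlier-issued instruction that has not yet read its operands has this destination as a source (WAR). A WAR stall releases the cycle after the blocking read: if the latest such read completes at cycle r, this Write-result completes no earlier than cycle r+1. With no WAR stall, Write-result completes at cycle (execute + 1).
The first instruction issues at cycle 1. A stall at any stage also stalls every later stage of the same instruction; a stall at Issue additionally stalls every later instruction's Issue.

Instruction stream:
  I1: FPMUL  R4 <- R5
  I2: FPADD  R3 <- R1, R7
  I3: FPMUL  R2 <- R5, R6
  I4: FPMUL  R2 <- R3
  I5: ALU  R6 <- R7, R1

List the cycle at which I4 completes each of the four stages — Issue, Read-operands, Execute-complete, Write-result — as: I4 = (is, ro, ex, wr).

I4 = (17, 18, 23, 24)

c1: I1 dispatched to FPMUL
c2: I1 operands ready | I2 dispatched to FPADD
c3: I2 operands ready
c6: I2 complete
c7: I1 complete | R3←I2
c8: R4←I1
c9: I3 dispatched to FPMUL
c10: I3 operands ready
c15: I3 complete
c16: R2←I3
c17: I4 dispatched to FPMUL
c18: I4 operands ready | I5 dispatched to ALU
c19: I5 operands ready
c20: I5 complete
c21: R6←I5
c23: I4 complete
c24: R2←I4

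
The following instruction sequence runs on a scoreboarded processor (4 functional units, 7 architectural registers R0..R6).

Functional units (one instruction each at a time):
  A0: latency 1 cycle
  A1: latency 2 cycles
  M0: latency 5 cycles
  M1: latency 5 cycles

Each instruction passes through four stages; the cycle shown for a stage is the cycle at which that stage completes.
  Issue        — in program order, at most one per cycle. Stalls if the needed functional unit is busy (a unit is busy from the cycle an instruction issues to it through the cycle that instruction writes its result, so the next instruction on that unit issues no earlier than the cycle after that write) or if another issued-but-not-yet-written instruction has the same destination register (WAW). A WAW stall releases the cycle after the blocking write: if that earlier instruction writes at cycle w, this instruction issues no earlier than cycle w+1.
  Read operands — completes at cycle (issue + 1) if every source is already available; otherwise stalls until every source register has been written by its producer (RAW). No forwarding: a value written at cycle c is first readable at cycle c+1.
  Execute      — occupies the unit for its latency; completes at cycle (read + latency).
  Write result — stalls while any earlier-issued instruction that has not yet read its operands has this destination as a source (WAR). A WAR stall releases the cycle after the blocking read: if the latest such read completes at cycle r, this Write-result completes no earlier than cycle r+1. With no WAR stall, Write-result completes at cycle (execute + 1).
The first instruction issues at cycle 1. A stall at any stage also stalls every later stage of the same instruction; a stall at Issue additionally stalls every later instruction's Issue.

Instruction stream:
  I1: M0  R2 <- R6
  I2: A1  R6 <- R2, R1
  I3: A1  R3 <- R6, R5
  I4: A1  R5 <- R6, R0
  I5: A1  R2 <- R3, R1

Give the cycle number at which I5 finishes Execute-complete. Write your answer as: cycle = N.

I1  is:1  ro:2  ex:7  wr:8
I2  is:2  ro:9  ex:11  wr:12  — RAW R2: wait I1 write@8
I3  is:13  ro:14  ex:16  wr:17  — struct: A1 busy until I2 writes@12
I4  is:18  ro:19  ex:21  wr:22  — struct: A1 busy until I3 writes@17
I5  is:23  ro:24  ex:26  wr:27  — struct: A1 busy until I4 writes@22

cycle = 26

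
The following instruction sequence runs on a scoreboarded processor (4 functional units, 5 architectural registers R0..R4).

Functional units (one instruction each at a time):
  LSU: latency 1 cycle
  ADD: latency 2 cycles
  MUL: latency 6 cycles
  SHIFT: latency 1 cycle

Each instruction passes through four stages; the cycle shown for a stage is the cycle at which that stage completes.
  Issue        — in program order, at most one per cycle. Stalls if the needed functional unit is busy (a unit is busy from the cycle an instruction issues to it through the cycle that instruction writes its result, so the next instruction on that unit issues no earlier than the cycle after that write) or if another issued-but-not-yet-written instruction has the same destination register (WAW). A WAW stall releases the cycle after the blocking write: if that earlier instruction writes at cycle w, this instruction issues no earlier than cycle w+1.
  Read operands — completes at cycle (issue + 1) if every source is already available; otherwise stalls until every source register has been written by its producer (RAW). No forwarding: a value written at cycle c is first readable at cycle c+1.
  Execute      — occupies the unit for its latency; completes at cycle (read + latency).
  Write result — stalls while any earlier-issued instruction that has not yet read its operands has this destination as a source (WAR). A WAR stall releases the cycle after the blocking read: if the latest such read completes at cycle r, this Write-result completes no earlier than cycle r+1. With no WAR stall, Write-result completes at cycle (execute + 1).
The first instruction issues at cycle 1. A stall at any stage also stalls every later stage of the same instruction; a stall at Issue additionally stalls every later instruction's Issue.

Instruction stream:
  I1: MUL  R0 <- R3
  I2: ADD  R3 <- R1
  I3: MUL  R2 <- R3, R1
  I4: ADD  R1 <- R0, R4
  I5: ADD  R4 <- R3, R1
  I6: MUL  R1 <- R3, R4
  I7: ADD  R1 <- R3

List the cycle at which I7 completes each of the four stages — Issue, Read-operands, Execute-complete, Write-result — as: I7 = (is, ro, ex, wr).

t=1  I1→MUL
t=2  I1 RO · I2→ADD
t=3  I2 RO
t=5  I2 EX
t=6  I2 WR R3
t=8  I1 EX
t=9  I1 WR R0
t=10  I3→MUL
t=11  I3 RO · I4→ADD
t=12  I4 RO
t=14  I4 EX
t=15  I4 WR R1
t=16  I5→ADD
t=17  I3 EX · I5 RO
t=18  I3 WR R2
t=19  I5 EX · I6→MUL
t=20  I5 WR R4
t=21  I6 RO
t=27  I6 EX
t=28  I6 WR R1
t=29  I7→ADD
t=30  I7 RO
t=32  I7 EX
t=33  I7 WR R1

I7 = (29, 30, 32, 33)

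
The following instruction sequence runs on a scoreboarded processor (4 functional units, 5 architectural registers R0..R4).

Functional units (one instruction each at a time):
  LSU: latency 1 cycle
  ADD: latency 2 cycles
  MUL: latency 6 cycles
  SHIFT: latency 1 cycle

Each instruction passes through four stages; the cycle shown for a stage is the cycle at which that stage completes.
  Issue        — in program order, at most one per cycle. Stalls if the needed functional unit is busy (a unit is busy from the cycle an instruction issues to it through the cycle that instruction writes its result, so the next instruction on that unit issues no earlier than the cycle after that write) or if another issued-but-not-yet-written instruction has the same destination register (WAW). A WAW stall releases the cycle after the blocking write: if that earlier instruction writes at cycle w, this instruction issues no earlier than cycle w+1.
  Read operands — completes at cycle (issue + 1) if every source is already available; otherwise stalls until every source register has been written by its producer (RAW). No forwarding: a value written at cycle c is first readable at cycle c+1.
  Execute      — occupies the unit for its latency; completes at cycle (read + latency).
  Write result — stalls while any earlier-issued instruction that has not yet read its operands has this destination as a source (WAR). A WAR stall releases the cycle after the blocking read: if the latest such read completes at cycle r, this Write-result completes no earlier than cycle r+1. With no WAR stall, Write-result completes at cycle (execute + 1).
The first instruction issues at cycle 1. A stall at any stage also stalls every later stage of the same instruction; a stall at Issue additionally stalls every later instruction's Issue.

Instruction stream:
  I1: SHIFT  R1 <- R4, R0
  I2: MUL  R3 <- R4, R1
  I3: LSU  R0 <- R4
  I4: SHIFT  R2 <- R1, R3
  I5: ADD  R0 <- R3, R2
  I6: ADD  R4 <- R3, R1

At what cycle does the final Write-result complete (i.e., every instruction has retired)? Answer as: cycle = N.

1) issue 1, read 2, done 3, write 4
2) issue 2, read 5, done 11, write 12  <RAW R1: wait I1 write@4>
3) issue 3, read 4, done 5, write 6
4) issue 5, read 13, done 14, write 15  <struct: SHIFT busy until I1 writes@4 / RAW R3: wait I2 write@12>
5) issue 7, read 16, done 18, write 19  <WAW R0: wait I3 write@6 / RAW R2: wait I4 write@15>
6) issue 20, read 21, done 23, write 24  <struct: ADD busy until I5 writes@19>

cycle = 24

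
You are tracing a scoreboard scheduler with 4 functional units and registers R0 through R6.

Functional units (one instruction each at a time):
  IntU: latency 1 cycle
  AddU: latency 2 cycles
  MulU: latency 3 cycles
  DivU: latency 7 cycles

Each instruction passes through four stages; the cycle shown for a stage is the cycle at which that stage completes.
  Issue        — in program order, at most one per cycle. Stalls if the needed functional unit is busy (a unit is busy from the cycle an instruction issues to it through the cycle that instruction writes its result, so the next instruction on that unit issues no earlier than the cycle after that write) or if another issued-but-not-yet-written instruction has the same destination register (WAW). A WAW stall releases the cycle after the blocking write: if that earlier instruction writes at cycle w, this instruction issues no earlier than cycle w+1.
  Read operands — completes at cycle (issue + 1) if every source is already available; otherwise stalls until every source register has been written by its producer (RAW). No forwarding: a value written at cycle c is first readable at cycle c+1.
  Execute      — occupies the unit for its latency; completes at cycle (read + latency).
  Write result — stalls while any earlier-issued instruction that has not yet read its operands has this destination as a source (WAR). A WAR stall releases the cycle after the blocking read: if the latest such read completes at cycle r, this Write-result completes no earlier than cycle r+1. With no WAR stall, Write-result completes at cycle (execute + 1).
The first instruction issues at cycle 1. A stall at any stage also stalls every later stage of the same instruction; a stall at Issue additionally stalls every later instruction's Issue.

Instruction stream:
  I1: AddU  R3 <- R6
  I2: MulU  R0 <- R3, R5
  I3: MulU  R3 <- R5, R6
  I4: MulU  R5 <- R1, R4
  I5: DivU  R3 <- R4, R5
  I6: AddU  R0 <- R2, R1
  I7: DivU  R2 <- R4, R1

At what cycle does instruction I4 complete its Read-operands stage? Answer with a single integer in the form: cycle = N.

I1: IS=1 RO=2 EX=4 WR=5
I2: IS=2 RO=6 EX=9 WR=10  [RAW R3: wait I1 write@5]
I3: IS=11 RO=12 EX=15 WR=16  [struct: MulU busy until I2 writes@10]
I4: IS=17 RO=18 EX=21 WR=22  [struct: MulU busy until I3 writes@16]
I5: IS=18 RO=23 EX=30 WR=31  [RAW R5: wait I4 write@22]
I6: IS=19 RO=20 EX=22 WR=23
I7: IS=32 RO=33 EX=40 WR=41  [struct: DivU busy until I5 writes@31]

cycle = 18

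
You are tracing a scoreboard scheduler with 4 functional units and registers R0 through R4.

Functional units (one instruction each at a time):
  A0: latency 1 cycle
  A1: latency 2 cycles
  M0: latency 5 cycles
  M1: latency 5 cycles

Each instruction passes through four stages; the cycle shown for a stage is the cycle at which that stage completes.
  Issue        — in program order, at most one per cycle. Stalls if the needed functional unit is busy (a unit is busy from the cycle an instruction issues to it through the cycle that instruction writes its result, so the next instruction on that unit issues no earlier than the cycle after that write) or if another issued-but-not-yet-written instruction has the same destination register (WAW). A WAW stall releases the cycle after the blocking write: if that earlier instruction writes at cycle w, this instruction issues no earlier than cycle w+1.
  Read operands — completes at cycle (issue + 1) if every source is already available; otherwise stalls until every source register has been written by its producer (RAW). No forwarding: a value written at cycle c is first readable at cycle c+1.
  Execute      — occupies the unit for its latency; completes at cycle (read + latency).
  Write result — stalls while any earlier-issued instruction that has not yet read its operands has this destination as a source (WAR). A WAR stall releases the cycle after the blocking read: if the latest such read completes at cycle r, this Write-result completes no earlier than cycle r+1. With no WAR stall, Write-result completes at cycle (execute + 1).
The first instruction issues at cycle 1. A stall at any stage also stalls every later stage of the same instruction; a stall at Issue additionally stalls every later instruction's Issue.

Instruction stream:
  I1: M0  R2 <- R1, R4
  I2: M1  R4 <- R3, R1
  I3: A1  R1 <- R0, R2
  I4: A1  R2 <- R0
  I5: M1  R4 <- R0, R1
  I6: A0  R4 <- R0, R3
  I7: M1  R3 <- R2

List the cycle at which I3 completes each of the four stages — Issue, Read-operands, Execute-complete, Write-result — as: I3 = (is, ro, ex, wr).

t=1  I1 issues→M0
t=2  I1 reads · I2 issues→M1
t=3  I2 reads · I3 issues→A1
t=7  I1 exec-done
t=8  I1 writes R2 · I2 exec-done
t=9  I2 writes R4 · I3 reads
t=11  I3 exec-done
t=12  I3 writes R1
t=13  I4 issues→A1
t=14  I4 reads · I5 issues→M1
t=15  I5 reads
t=16  I4 exec-done
t=17  I4 writes R2
t=20  I5 exec-done
t=21  I5 writes R4
t=22  I6 issues→A0
t=23  I6 reads · I7 issues→M1
t=24  I6 exec-done · I7 reads
t=25  I6 writes R4
t=29  I7 exec-done
t=30  I7 writes R3

I3 = (3, 9, 11, 12)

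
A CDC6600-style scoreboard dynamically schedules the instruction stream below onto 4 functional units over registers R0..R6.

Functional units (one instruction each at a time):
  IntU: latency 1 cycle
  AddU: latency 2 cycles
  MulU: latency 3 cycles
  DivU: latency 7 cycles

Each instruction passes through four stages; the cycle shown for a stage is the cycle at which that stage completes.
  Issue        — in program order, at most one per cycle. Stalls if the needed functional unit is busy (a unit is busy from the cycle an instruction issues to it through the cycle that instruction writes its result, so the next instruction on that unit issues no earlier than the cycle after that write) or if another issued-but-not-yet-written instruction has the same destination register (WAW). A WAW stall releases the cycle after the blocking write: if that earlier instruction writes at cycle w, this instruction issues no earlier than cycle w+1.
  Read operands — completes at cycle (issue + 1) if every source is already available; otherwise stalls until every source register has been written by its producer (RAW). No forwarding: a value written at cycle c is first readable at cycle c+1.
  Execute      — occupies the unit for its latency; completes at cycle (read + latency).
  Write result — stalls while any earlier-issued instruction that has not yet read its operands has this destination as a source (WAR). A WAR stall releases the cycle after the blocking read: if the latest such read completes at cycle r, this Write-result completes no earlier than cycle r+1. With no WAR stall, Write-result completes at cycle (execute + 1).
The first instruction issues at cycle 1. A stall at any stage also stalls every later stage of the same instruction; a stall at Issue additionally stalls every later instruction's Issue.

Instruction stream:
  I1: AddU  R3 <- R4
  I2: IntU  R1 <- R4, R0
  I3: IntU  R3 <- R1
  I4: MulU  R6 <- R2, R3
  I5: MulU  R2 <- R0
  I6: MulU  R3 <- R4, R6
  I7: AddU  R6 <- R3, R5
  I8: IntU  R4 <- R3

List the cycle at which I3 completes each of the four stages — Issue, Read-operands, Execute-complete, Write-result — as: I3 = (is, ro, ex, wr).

I3 = (6, 7, 8, 9)

c1: issue I1 (AddU)
c2: I1 read-ops, issue I2 (IntU)
c3: I2 read-ops
c4: I1 finished on AddU, I2 finished on IntU
c5: I1→R3, I2→R1
c6: issue I3 (IntU)
c7: I3 read-ops, issue I4 (MulU)
c8: I3 finished on IntU
c9: I3→R3
c10: I4 read-ops
c13: I4 finished on MulU
c14: I4→R6
c15: issue I5 (MulU)
c16: I5 read-ops
c19: I5 finished on MulU
c20: I5→R2
c21: issue I6 (MulU)
c22: I6 read-ops, issue I7 (AddU)
c23: issue I8 (IntU)
c25: I6 finished on MulU
c26: I6→R3
c27: I7 read-ops, I8 read-ops
c28: I8 finished on IntU
c29: I7 finished on AddU, I8→R4
c30: I7→R6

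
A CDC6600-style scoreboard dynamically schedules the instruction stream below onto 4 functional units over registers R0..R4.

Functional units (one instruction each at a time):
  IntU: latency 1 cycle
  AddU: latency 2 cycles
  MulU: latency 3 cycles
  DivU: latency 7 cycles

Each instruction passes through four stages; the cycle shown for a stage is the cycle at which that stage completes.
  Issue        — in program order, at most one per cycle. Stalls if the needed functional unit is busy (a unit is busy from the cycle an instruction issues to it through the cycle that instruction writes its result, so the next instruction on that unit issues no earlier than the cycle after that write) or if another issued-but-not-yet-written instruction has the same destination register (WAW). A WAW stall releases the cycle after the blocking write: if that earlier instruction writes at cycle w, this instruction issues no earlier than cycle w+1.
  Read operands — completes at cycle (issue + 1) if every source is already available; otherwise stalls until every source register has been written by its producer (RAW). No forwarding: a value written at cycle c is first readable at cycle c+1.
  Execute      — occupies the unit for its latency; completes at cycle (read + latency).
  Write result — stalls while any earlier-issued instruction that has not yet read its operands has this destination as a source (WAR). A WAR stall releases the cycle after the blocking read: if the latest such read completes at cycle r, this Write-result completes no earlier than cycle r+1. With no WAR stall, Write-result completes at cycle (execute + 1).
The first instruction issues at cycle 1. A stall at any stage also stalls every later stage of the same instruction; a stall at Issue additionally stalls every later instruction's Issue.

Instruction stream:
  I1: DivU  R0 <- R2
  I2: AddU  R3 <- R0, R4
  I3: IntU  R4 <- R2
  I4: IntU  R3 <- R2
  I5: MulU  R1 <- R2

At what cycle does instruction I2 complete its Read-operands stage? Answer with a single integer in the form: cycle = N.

[1] issue I1 (DivU)
[2] I1 read-ops · issue I2 (AddU)
[3] issue I3 (IntU)
[4] I3 read-ops
[5] I3 finished on IntU
[9] I1 finished on DivU
[10] I1→R0
[11] I2 read-ops
[12] I3→R4
[13] I2 finished on AddU
[14] I2→R3
[15] issue I4 (IntU)
[16] I4 read-ops · issue I5 (MulU)
[17] I4 finished on IntU · I5 read-ops
[18] I4→R3
[20] I5 finished on MulU
[21] I5→R1

cycle = 11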